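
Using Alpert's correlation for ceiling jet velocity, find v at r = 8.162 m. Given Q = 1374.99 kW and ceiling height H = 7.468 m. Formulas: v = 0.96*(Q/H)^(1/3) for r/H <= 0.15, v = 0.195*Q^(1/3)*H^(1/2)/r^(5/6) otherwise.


r/H = 8.162 / 7.468 = 1.0929
r/H > 0.15, so v = 0.195*Q^(1/3)*H^(1/2)/r^(5/6)
Q^(1/3) = 11.120
H^(1/2) = 2.7328
r^(5/6) = 5.7522
v = 0.195 * 11.120 * 2.7328 / 5.7522 = 1.0302 m/s

1.0302 m/s


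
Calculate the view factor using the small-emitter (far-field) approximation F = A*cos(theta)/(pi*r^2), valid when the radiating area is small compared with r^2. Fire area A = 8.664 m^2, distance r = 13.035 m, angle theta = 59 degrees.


cos(59 deg) = 0.51504
pi*r^2 = 533.79
F = 8.664 * 0.51504 / 533.79 = 0.0083596

0.0083596


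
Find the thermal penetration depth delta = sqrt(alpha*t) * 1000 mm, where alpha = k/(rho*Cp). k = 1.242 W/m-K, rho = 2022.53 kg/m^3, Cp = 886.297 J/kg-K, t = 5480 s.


alpha = 1.242 / (2022.53 * 886.297) = 6.9286e-07 m^2/s
alpha * t = 0.0037969
delta = sqrt(0.0037969) * 1000 = 61.619 mm

61.619 mm


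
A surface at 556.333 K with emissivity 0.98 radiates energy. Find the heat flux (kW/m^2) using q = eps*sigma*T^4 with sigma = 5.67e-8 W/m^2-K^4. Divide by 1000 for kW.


T^4 = 9.5794e+10
q = 0.98 * 5.67e-8 * 9.5794e+10 / 1000 = 5.3229 kW/m^2

5.3229 kW/m^2


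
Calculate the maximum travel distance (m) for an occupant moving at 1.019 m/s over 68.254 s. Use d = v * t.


d = 1.019 * 68.254 = 69.551 m

69.551 m


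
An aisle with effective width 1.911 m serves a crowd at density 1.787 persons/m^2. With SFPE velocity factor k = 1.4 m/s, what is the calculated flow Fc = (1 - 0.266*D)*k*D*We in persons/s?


1 - 0.266*D = 1 - 0.266*1.787 = 0.52466
Fs = 0.52466 * 1.4 * 1.787 = 1.3126 persons/(s*m)
Fc = 1.3126 * 1.911 = 2.5084 persons/s

2.5084 persons/s


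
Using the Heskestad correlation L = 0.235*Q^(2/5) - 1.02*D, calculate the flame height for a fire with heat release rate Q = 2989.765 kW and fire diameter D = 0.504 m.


Q^(2/5) = 24.561
0.235 * Q^(2/5) = 5.7720
1.02 * D = 0.51408
L = 5.2579 m

5.2579 m


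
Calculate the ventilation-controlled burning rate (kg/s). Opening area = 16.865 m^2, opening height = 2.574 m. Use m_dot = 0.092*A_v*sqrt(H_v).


sqrt(H_v) = 1.6044
m_dot = 0.092 * 16.865 * 1.6044 = 2.4893 kg/s

2.4893 kg/s


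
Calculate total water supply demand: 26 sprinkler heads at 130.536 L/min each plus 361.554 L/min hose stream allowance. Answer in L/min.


Sprinkler demand = 26 * 130.536 = 3393.936 L/min
Total = 3393.936 + 361.554 = 3755.49 L/min

3755.49 L/min


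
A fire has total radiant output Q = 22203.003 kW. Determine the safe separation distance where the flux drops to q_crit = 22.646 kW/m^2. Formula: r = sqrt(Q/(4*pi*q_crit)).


4*pi*q_crit = 284.58
Q/(4*pi*q_crit) = 78.021
r = sqrt(78.021) = 8.8329 m

8.8329 m


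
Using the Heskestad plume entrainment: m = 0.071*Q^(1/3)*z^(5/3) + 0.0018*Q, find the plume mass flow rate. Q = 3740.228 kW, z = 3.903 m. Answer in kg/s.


Q^(1/3) = 15.523
z^(5/3) = 9.6753
First term = 0.071 * 15.523 * 9.6753 = 10.663
Second term = 0.0018 * 3740.228 = 6.7324
m = 17.396 kg/s

17.396 kg/s


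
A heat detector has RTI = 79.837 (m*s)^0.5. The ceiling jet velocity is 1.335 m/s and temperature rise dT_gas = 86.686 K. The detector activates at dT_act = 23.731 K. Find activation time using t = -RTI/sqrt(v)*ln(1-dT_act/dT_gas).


dT_act/dT_gas = 0.27376
ln(1 - 0.27376) = -0.31987
t = -79.837 / sqrt(1.335) * -0.31987 = 22.102 s

22.102 s


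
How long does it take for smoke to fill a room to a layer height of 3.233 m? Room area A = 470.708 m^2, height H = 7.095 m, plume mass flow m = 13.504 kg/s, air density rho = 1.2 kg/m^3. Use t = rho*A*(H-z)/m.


H - z = 3.862 m
t = 1.2 * 470.708 * 3.862 / 13.504 = 161.54 s

161.54 s


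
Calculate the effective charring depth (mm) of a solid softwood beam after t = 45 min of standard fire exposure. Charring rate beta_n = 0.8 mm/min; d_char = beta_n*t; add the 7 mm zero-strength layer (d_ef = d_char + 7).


d_char = 0.8 * 45 = 36 mm
d_ef = 36 + 1.0*7 = 43 mm

43 mm


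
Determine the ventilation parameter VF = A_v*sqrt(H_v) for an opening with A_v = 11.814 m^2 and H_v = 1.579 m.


sqrt(H_v) = 1.2566
VF = 11.814 * 1.2566 = 14.845 m^(5/2)

14.845 m^(5/2)


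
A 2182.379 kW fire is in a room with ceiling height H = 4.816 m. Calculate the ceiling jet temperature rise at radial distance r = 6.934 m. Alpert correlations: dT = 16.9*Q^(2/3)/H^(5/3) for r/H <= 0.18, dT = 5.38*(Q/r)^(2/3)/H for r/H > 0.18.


r/H = 6.934 / 4.816 = 1.4398
r/H > 0.18, so dT = 5.38*(Q/r)^(2/3)/H
Q/r = 314.74
(Q/r)^(2/3) = 46.270
dT = 5.38 * 46.270 / 4.816 = 51.688 K

51.688 K


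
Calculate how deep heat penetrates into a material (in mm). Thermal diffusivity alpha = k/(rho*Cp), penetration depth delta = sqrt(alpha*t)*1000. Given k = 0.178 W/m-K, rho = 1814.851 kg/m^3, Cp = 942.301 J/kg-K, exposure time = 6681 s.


alpha = 0.178 / (1814.851 * 942.301) = 1.0409e-07 m^2/s
alpha * t = 0.00069539
delta = sqrt(0.00069539) * 1000 = 26.370 mm

26.370 mm


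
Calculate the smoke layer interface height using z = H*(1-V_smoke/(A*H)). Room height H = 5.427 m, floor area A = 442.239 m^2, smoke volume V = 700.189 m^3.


V/(A*H) = 0.29174
1 - 0.29174 = 0.70826
z = 5.427 * 0.70826 = 3.8437 m

3.8437 m


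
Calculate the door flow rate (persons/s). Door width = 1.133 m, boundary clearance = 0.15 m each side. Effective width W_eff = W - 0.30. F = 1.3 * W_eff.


W_eff = 1.133 - 0.30 = 0.833 m
F = 1.3 * 0.833 = 1.0829 persons/s

1.0829 persons/s


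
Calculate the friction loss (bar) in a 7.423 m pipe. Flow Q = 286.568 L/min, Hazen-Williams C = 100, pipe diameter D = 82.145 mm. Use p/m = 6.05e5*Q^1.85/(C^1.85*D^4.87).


Q^1.85 = 35146
C^1.85 = 5011.9
D^4.87 = 2.1087e+09
p/m = 0.0020119 bar/m
p_total = 0.0020119 * 7.423 = 0.014935 bar

0.014935 bar


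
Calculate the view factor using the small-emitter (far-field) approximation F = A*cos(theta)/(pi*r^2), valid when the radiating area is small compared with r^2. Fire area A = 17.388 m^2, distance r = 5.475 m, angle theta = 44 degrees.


cos(44 deg) = 0.71934
pi*r^2 = 94.171
F = 17.388 * 0.71934 / 94.171 = 0.13282

0.13282


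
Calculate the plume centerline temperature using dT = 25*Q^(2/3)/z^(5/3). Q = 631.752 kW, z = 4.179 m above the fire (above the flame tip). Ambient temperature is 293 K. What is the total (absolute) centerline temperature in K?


Q^(2/3) = 73.626
z^(5/3) = 10.842
dT = 25 * 73.626 / 10.842 = 169.77 K
T = 293 + 169.77 = 462.77 K

462.77 K


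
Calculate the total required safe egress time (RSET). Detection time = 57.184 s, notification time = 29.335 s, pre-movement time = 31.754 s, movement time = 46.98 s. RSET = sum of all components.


Total = 57.184 + 29.335 + 31.754 + 46.98 = 165.253 s

165.253 s


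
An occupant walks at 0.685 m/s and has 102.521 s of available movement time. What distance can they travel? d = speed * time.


d = 0.685 * 102.521 = 70.227 m

70.227 m


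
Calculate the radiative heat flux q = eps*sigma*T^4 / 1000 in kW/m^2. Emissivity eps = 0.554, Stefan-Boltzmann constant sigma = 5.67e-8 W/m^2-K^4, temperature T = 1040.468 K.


T^4 = 1.1720e+12
q = 0.554 * 5.67e-8 * 1.1720e+12 / 1000 = 36.814 kW/m^2

36.814 kW/m^2


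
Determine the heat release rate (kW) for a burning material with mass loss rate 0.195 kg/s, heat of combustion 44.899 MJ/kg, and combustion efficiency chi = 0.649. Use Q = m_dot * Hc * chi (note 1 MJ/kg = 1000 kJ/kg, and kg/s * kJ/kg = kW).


Hc = 44.899 MJ/kg = 44.899 * 1000 kJ/kg = 44899 kJ/kg
Q = 0.195 kg/s * 44899 kJ/kg * 0.649 = 5682.2 kW

5682.2 kW


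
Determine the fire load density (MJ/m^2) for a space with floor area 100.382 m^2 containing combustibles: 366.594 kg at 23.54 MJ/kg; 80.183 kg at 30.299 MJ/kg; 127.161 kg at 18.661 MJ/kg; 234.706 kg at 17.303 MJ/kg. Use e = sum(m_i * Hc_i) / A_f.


Total energy = 366.594*23.54 + 80.183*30.299 + 127.161*18.661 + 234.706*17.303
= 8629.623 + 2429.465 + 2372.951 + 4061.118
= 17493.16 MJ
e = 17493.16 / 100.382 = 174.27 MJ/m^2

174.27 MJ/m^2


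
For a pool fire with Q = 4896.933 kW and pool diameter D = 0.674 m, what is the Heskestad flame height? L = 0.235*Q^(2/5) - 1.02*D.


Q^(2/5) = 29.921
0.235 * Q^(2/5) = 7.0313
1.02 * D = 0.68748
L = 6.3439 m

6.3439 m


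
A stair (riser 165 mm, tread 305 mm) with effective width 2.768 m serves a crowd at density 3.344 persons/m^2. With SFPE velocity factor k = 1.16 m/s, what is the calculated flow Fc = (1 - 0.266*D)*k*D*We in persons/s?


1 - 0.266*D = 1 - 0.266*3.344 = 0.11050
Fs = 0.11050 * 1.16 * 3.344 = 0.42862 persons/(s*m)
Fc = 0.42862 * 2.768 = 1.1864 persons/s

1.1864 persons/s


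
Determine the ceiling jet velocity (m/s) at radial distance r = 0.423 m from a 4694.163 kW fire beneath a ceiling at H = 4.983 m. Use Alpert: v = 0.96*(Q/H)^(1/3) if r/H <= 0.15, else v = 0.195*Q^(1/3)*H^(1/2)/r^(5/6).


r/H = 0.423 / 4.983 = 0.084889
r/H <= 0.15, so v = 0.96*(Q/H)^(1/3)
Q/H = 942.04
(Q/H)^(1/3) = 9.8029
v = 0.96 * 9.8029 = 9.4108 m/s

9.4108 m/s


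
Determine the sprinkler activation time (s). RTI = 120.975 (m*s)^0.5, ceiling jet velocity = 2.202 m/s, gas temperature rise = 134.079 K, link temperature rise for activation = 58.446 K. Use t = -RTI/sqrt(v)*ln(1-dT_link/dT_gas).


dT_link/dT_gas = 0.43591
ln(1 - 0.43591) = -0.57254
t = -120.975 / sqrt(2.202) * -0.57254 = 46.676 s

46.676 s


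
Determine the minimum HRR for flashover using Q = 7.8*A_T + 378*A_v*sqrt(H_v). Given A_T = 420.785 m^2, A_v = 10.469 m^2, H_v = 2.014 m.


7.8*A_T = 3282.123
sqrt(H_v) = 1.4192
378*A_v*sqrt(H_v) = 5616.0
Q = 3282.123 + 5616.0 = 8898.1 kW

8898.1 kW


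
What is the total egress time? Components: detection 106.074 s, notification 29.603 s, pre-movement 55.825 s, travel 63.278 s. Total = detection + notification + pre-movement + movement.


Total = 106.074 + 29.603 + 55.825 + 63.278 = 254.78 s

254.78 s


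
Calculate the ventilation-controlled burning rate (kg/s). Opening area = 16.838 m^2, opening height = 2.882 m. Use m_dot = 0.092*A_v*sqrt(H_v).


sqrt(H_v) = 1.6976
m_dot = 0.092 * 16.838 * 1.6976 = 2.6298 kg/s

2.6298 kg/s


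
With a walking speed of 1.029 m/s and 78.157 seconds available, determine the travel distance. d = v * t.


d = 1.029 * 78.157 = 80.424 m

80.424 m


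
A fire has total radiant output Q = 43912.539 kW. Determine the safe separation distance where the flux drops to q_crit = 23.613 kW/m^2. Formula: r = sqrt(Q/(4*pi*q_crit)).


4*pi*q_crit = 296.73
Q/(4*pi*q_crit) = 147.99
r = sqrt(147.99) = 12.165 m

12.165 m


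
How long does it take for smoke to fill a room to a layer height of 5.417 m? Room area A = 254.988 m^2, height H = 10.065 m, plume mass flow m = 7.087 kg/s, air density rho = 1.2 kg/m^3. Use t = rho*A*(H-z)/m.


H - z = 4.648 m
t = 1.2 * 254.988 * 4.648 / 7.087 = 200.68 s

200.68 s


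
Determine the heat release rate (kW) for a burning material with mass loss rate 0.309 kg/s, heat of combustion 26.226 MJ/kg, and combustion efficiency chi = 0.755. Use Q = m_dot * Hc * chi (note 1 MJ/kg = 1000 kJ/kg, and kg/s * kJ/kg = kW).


Hc = 26.226 MJ/kg = 26.226 * 1000 kJ/kg = 26226 kJ/kg
Q = 0.309 kg/s * 26226 kJ/kg * 0.755 = 6118.4 kW

6118.4 kW


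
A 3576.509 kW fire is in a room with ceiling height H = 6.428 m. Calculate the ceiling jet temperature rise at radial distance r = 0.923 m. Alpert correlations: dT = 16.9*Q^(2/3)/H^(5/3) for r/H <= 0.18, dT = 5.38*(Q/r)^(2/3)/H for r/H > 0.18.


r/H = 0.923 / 6.428 = 0.14359
r/H <= 0.18, so dT = 16.9*Q^(2/3)/H^(5/3)
Q^(2/3) = 233.87
H^(5/3) = 22.223
dT = 16.9 * 233.87 / 22.223 = 177.86 K

177.86 K


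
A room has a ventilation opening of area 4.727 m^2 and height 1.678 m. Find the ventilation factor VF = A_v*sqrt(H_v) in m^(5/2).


sqrt(H_v) = 1.2954
VF = 4.727 * 1.2954 = 6.1232 m^(5/2)

6.1232 m^(5/2)


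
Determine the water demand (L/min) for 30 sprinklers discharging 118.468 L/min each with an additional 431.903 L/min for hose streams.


Sprinkler demand = 30 * 118.468 = 3554.04 L/min
Total = 3554.04 + 431.903 = 3985.943 L/min

3985.943 L/min


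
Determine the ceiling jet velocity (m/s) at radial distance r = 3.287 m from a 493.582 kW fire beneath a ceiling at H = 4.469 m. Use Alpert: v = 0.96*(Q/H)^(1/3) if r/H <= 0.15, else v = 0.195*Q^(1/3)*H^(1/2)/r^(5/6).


r/H = 3.287 / 4.469 = 0.73551
r/H > 0.15, so v = 0.195*Q^(1/3)*H^(1/2)/r^(5/6)
Q^(1/3) = 7.9029
H^(1/2) = 2.1140
r^(5/6) = 2.6957
v = 0.195 * 7.9029 * 2.1140 / 2.6957 = 1.2085 m/s

1.2085 m/s


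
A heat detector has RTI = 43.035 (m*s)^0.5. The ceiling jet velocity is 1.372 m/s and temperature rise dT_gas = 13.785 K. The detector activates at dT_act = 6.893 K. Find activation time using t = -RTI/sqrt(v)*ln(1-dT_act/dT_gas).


dT_act/dT_gas = 0.50004
ln(1 - 0.50004) = -0.69322
t = -43.035 / sqrt(1.372) * -0.69322 = 25.469 s

25.469 s


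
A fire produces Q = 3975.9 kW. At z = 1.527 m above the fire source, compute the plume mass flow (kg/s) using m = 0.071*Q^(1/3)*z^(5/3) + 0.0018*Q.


Q^(1/3) = 15.842
z^(5/3) = 2.0249
First term = 0.071 * 15.842 * 2.0249 = 2.2776
Second term = 0.0018 * 3975.9 = 7.1566
m = 9.4342 kg/s

9.4342 kg/s


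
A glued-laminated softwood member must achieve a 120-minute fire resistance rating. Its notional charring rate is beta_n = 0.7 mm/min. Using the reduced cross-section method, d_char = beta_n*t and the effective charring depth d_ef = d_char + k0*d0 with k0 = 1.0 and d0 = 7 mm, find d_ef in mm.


d_char = 0.7 * 120 = 84 mm
d_ef = 84 + 1.0*7 = 91 mm

91 mm


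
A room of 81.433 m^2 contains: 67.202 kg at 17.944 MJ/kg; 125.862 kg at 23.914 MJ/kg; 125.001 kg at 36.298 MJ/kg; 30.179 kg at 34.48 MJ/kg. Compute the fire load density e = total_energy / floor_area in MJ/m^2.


Total energy = 67.202*17.944 + 125.862*23.914 + 125.001*36.298 + 30.179*34.48
= 1205.873 + 3009.864 + 4537.286 + 1040.572
= 9793.595 MJ
e = 9793.595 / 81.433 = 120.27 MJ/m^2

120.27 MJ/m^2


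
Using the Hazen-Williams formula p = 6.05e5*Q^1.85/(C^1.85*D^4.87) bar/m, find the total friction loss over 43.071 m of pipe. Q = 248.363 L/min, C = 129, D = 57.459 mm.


Q^1.85 = 26972
C^1.85 = 8027.7
D^4.87 = 3.6989e+08
p/m = 0.0054954 bar/m
p_total = 0.0054954 * 43.071 = 0.23669 bar

0.23669 bar


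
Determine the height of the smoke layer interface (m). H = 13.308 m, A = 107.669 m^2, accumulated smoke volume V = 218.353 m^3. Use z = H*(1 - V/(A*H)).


V/(A*H) = 0.15239
1 - 0.15239 = 0.84761
z = 13.308 * 0.84761 = 11.280 m

11.280 m


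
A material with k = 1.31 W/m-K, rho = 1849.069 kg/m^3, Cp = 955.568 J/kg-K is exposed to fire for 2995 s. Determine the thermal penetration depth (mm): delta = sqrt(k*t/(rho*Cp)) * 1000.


alpha = 1.31 / (1849.069 * 955.568) = 7.4141e-07 m^2/s
alpha * t = 0.0022205
delta = sqrt(0.0022205) * 1000 = 47.122 mm

47.122 mm


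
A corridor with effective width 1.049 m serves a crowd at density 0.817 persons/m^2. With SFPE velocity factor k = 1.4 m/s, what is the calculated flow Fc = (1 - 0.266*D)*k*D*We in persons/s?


1 - 0.266*D = 1 - 0.266*0.817 = 0.78268
Fs = 0.78268 * 1.4 * 0.817 = 0.89523 persons/(s*m)
Fc = 0.89523 * 1.049 = 0.93909 persons/s

0.93909 persons/s


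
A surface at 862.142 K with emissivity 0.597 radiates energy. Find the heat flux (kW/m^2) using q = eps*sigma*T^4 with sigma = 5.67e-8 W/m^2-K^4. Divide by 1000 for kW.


T^4 = 5.5248e+11
q = 0.597 * 5.67e-8 * 5.5248e+11 / 1000 = 18.701 kW/m^2

18.701 kW/m^2


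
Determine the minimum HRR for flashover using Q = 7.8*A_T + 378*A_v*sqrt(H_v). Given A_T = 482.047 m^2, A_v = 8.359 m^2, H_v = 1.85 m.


7.8*A_T = 3760.0
sqrt(H_v) = 1.3601
378*A_v*sqrt(H_v) = 4297.7
Q = 3760.0 + 4297.7 = 8057.6 kW

8057.6 kW


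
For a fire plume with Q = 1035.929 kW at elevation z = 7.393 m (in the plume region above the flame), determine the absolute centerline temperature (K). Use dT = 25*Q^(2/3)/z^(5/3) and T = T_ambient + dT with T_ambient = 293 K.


Q^(2/3) = 102.38
z^(5/3) = 28.057
dT = 25 * 102.38 / 28.057 = 91.227 K
T = 293 + 91.227 = 384.23 K

384.23 K


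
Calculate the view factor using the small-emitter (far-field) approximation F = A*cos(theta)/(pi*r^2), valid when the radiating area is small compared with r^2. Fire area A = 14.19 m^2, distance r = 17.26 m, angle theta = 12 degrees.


cos(12 deg) = 0.97815
pi*r^2 = 935.90
F = 14.19 * 0.97815 / 935.90 = 0.014830

0.014830


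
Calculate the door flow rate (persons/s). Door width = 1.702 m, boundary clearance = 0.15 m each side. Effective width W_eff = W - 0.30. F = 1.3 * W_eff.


W_eff = 1.702 - 0.30 = 1.402 m
F = 1.3 * 1.402 = 1.8226 persons/s

1.8226 persons/s


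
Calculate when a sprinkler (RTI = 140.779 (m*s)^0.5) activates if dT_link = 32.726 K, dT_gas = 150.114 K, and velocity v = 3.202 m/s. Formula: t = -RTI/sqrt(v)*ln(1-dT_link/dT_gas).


dT_link/dT_gas = 0.21801
ln(1 - 0.21801) = -0.24591
t = -140.779 / sqrt(3.202) * -0.24591 = 19.347 s

19.347 s


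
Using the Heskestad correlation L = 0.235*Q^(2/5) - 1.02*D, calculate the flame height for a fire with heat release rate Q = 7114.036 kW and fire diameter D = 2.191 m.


Q^(2/5) = 34.741
0.235 * Q^(2/5) = 8.1642
1.02 * D = 2.2348
L = 5.9294 m

5.9294 m


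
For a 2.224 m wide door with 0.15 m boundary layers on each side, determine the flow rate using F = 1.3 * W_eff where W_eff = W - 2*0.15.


W_eff = 2.224 - 0.30 = 1.924 m
F = 1.3 * 1.924 = 2.5012 persons/s

2.5012 persons/s


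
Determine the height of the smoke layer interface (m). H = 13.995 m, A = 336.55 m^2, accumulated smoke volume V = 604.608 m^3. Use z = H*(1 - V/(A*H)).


V/(A*H) = 0.12837
1 - 0.12837 = 0.87163
z = 13.995 * 0.87163 = 12.199 m

12.199 m


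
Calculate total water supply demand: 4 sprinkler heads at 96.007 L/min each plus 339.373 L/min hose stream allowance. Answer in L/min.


Sprinkler demand = 4 * 96.007 = 384.028 L/min
Total = 384.028 + 339.373 = 723.401 L/min

723.401 L/min


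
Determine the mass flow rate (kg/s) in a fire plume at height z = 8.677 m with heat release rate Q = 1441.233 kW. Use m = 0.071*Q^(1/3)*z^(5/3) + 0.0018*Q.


Q^(1/3) = 11.296
z^(5/3) = 36.639
First term = 0.071 * 11.296 * 36.639 = 29.385
Second term = 0.0018 * 1441.233 = 2.5942
m = 31.979 kg/s

31.979 kg/s


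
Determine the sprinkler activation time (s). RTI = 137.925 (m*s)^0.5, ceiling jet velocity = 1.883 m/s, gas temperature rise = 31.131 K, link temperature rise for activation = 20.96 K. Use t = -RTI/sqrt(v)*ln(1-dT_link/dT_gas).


dT_link/dT_gas = 0.67328
ln(1 - 0.67328) = -1.1187
t = -137.925 / sqrt(1.883) * -1.1187 = 112.44 s

112.44 s


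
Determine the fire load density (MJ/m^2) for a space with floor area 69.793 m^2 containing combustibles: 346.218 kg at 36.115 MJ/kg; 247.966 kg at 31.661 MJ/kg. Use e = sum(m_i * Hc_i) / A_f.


Total energy = 346.218*36.115 + 247.966*31.661
= 12503.66 + 7850.852
= 20354.51 MJ
e = 20354.51 / 69.793 = 291.64 MJ/m^2

291.64 MJ/m^2


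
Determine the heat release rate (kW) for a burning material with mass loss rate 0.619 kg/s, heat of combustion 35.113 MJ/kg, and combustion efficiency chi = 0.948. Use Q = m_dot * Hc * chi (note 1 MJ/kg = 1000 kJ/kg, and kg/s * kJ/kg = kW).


Hc = 35.113 MJ/kg = 35.113 * 1000 kJ/kg = 35113 kJ/kg
Q = 0.619 kg/s * 35113 kJ/kg * 0.948 = 20605 kW

20605 kW


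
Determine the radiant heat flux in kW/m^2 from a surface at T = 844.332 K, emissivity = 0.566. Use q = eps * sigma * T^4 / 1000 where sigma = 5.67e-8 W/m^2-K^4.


T^4 = 5.0822e+11
q = 0.566 * 5.67e-8 * 5.0822e+11 / 1000 = 16.310 kW/m^2

16.310 kW/m^2


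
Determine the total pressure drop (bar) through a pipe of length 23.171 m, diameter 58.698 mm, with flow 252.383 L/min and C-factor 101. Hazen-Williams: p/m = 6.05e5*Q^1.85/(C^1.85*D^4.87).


Q^1.85 = 27785
C^1.85 = 5105.0
D^4.87 = 4.1039e+08
p/m = 0.0080237 bar/m
p_total = 0.0080237 * 23.171 = 0.18592 bar

0.18592 bar


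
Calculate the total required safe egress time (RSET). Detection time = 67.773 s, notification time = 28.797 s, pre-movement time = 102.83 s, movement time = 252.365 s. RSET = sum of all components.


Total = 67.773 + 28.797 + 102.83 + 252.365 = 451.765 s

451.765 s


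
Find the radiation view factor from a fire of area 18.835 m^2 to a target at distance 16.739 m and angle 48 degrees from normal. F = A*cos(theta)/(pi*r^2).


cos(48 deg) = 0.66913
pi*r^2 = 880.26
F = 18.835 * 0.66913 / 880.26 = 0.014318

0.014318


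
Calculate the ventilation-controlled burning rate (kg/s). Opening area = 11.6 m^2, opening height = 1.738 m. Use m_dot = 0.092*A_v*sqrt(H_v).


sqrt(H_v) = 1.3183
m_dot = 0.092 * 11.6 * 1.3183 = 1.4069 kg/s

1.4069 kg/s


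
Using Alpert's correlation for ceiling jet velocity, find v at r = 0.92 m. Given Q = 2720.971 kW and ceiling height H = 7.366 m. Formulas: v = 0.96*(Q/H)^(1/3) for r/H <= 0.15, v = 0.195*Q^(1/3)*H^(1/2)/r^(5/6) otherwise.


r/H = 0.92 / 7.366 = 0.12490
r/H <= 0.15, so v = 0.96*(Q/H)^(1/3)
Q/H = 369.40
(Q/H)^(1/3) = 7.1751
v = 0.96 * 7.1751 = 6.8881 m/s

6.8881 m/s


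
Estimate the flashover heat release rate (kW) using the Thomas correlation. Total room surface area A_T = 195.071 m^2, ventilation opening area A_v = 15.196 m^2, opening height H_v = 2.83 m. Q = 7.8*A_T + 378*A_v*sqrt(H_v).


7.8*A_T = 1521.6
sqrt(H_v) = 1.6823
378*A_v*sqrt(H_v) = 9663.1
Q = 1521.6 + 9663.1 = 11185 kW

11185 kW


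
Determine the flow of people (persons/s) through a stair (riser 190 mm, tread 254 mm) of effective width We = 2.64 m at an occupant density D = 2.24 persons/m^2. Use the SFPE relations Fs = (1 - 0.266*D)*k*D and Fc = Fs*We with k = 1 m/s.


1 - 0.266*D = 1 - 0.266*2.24 = 0.40416
Fs = 0.40416 * 1 * 2.24 = 0.90532 persons/(s*m)
Fc = 0.90532 * 2.64 = 2.3900 persons/s

2.3900 persons/s


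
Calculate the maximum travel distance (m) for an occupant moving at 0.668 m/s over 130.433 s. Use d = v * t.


d = 0.668 * 130.433 = 87.129 m

87.129 m


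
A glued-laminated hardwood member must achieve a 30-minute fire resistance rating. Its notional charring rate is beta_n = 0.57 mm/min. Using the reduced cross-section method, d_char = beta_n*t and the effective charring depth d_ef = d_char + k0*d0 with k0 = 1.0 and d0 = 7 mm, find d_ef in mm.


d_char = 0.57 * 30 = 17.1 mm
d_ef = 17.1 + 1.0*7 = 24.1 mm

24.1 mm


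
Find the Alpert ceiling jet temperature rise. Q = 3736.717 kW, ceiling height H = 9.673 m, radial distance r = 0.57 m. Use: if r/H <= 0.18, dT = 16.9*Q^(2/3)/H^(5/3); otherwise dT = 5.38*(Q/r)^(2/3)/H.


r/H = 0.57 / 9.673 = 0.058927
r/H <= 0.18, so dT = 16.9*Q^(2/3)/H^(5/3)
Q^(2/3) = 240.80
H^(5/3) = 43.914
dT = 16.9 * 240.80 / 43.914 = 92.671 K

92.671 K


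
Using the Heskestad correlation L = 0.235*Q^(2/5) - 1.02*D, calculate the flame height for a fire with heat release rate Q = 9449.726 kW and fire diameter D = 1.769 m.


Q^(2/5) = 38.920
0.235 * Q^(2/5) = 9.1461
1.02 * D = 1.8044
L = 7.3417 m

7.3417 m


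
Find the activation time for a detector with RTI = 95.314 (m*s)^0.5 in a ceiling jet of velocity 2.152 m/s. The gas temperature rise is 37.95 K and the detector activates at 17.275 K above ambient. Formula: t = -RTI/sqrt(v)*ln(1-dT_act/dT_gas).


dT_act/dT_gas = 0.45520
ln(1 - 0.45520) = -0.60734
t = -95.314 / sqrt(2.152) * -0.60734 = 39.461 s

39.461 s


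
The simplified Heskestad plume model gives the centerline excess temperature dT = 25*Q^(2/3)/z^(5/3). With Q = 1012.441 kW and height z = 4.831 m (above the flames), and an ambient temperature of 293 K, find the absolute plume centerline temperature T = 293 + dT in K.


Q^(2/3) = 100.83
z^(5/3) = 13.806
dT = 25 * 100.83 / 13.806 = 182.58 K
T = 293 + 182.58 = 475.58 K

475.58 K


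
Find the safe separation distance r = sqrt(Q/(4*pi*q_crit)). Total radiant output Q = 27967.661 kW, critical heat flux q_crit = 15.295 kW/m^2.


4*pi*q_crit = 192.20
Q/(4*pi*q_crit) = 145.51
r = sqrt(145.51) = 12.063 m

12.063 m


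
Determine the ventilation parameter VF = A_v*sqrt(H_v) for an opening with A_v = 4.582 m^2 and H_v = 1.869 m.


sqrt(H_v) = 1.3671
VF = 4.582 * 1.3671 = 6.2641 m^(5/2)

6.2641 m^(5/2)


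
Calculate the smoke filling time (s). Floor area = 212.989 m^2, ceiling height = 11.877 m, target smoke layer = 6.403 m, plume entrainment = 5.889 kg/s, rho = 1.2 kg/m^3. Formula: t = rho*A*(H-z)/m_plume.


H - z = 5.474 m
t = 1.2 * 212.989 * 5.474 / 5.889 = 237.58 s

237.58 s


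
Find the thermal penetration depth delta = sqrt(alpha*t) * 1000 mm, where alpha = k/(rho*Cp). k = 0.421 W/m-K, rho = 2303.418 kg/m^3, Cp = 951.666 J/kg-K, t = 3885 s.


alpha = 0.421 / (2303.418 * 951.666) = 1.9205e-07 m^2/s
alpha * t = 0.00074613
delta = sqrt(0.00074613) * 1000 = 27.315 mm

27.315 mm


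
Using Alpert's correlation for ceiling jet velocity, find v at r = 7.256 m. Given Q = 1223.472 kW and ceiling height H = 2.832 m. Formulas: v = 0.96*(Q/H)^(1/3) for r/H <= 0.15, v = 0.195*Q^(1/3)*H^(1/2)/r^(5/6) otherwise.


r/H = 7.256 / 2.832 = 2.5621
r/H > 0.15, so v = 0.195*Q^(1/3)*H^(1/2)/r^(5/6)
Q^(1/3) = 10.695
H^(1/2) = 1.6829
r^(5/6) = 5.2149
v = 0.195 * 10.695 * 1.6829 / 5.2149 = 0.67303 m/s

0.67303 m/s


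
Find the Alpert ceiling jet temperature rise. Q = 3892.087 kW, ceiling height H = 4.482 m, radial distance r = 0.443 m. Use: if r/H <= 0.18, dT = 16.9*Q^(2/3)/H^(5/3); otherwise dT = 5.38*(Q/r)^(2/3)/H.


r/H = 0.443 / 4.482 = 0.098840
r/H <= 0.18, so dT = 16.9*Q^(2/3)/H^(5/3)
Q^(2/3) = 247.43
H^(5/3) = 12.184
dT = 16.9 * 247.43 / 12.184 = 343.21 K

343.21 K


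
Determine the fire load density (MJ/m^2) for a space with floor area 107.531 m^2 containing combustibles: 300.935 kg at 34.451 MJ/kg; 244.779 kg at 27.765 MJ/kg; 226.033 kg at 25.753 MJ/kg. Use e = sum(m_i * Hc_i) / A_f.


Total energy = 300.935*34.451 + 244.779*27.765 + 226.033*25.753
= 10367.51 + 6796.289 + 5821.028
= 22984.83 MJ
e = 22984.83 / 107.531 = 213.75 MJ/m^2

213.75 MJ/m^2


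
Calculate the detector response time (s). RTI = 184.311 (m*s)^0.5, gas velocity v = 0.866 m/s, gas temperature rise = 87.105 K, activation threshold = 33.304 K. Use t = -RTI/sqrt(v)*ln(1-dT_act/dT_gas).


dT_act/dT_gas = 0.38234
ln(1 - 0.38234) = -0.48182
t = -184.311 / sqrt(0.866) * -0.48182 = 95.429 s

95.429 s


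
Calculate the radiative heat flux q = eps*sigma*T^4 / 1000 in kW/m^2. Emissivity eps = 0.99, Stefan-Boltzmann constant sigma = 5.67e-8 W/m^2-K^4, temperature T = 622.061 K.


T^4 = 1.4974e+11
q = 0.99 * 5.67e-8 * 1.4974e+11 / 1000 = 8.4052 kW/m^2

8.4052 kW/m^2


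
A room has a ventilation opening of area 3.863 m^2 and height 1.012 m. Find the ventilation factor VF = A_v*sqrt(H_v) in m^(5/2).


sqrt(H_v) = 1.0060
VF = 3.863 * 1.0060 = 3.8861 m^(5/2)

3.8861 m^(5/2)


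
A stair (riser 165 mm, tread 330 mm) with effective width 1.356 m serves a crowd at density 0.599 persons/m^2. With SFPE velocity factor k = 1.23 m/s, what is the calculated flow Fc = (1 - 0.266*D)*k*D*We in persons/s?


1 - 0.266*D = 1 - 0.266*0.599 = 0.84067
Fs = 0.84067 * 1.23 * 0.599 = 0.61938 persons/(s*m)
Fc = 0.61938 * 1.356 = 0.83988 persons/s

0.83988 persons/s


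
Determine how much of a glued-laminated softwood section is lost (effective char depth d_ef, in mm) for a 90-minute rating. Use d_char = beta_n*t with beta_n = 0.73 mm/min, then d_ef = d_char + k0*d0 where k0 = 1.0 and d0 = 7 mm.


d_char = 0.73 * 90 = 65.7 mm
d_ef = 65.7 + 1.0*7 = 72.7 mm

72.7 mm


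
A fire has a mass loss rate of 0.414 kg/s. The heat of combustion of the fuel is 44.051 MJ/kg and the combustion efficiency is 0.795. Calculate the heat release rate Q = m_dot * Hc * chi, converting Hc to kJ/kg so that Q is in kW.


Hc = 44.051 MJ/kg = 44.051 * 1000 kJ/kg = 44051 kJ/kg
Q = 0.414 kg/s * 44051 kJ/kg * 0.795 = 14499 kW

14499 kW


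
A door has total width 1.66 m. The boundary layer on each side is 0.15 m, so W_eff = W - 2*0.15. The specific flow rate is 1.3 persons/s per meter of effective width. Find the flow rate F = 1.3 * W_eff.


W_eff = 1.66 - 0.30 = 1.36 m
F = 1.3 * 1.36 = 1.768 persons/s

1.768 persons/s


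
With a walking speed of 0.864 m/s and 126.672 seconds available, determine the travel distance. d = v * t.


d = 0.864 * 126.672 = 109.44 m

109.44 m


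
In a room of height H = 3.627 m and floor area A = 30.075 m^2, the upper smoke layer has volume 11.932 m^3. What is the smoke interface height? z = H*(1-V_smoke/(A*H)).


V/(A*H) = 0.10939
1 - 0.10939 = 0.89061
z = 3.627 * 0.89061 = 3.2303 m

3.2303 m


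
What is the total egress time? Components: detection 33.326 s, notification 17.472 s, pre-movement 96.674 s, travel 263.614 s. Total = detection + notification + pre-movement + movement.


Total = 33.326 + 17.472 + 96.674 + 263.614 = 411.086 s

411.086 s


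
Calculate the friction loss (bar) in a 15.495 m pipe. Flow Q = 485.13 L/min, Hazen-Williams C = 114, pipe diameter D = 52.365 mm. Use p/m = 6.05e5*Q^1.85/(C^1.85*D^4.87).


Q^1.85 = 93076
C^1.85 = 6386.7
D^4.87 = 2.3536e+08
p/m = 0.037462 bar/m
p_total = 0.037462 * 15.495 = 0.58047 bar

0.58047 bar


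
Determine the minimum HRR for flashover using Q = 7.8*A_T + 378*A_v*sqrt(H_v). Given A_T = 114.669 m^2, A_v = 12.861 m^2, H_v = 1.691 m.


7.8*A_T = 894.42
sqrt(H_v) = 1.3004
378*A_v*sqrt(H_v) = 6321.8
Q = 894.42 + 6321.8 = 7216.2 kW

7216.2 kW


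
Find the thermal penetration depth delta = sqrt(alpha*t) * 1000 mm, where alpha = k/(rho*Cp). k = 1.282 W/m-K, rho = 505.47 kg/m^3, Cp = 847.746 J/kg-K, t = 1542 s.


alpha = 1.282 / (505.47 * 847.746) = 2.9918e-06 m^2/s
alpha * t = 0.0046133
delta = sqrt(0.0046133) * 1000 = 67.921 mm

67.921 mm


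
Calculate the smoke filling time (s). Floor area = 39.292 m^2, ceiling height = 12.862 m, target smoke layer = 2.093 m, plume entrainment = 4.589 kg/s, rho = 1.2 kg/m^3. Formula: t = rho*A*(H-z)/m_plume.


H - z = 10.769 m
t = 1.2 * 39.292 * 10.769 / 4.589 = 110.65 s

110.65 s


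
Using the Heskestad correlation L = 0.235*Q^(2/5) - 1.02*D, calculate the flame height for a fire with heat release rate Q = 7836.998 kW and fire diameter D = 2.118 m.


Q^(2/5) = 36.113
0.235 * Q^(2/5) = 8.4865
1.02 * D = 2.1604
L = 6.3261 m

6.3261 m


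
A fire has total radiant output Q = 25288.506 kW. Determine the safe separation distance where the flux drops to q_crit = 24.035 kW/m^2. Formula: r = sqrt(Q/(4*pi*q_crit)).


4*pi*q_crit = 302.03
Q/(4*pi*q_crit) = 83.728
r = sqrt(83.728) = 9.1503 m

9.1503 m


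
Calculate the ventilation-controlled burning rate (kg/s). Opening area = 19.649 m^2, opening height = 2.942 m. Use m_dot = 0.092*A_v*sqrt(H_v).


sqrt(H_v) = 1.7152
m_dot = 0.092 * 19.649 * 1.7152 = 3.1006 kg/s

3.1006 kg/s


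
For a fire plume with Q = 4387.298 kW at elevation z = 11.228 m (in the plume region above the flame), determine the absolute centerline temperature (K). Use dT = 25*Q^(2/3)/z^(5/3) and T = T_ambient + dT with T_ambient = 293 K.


Q^(2/3) = 268.00
z^(5/3) = 56.299
dT = 25 * 268.00 / 56.299 = 119.01 K
T = 293 + 119.01 = 412.01 K

412.01 K


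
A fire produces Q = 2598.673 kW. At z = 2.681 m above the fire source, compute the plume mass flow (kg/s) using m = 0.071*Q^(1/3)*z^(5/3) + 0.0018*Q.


Q^(1/3) = 13.748
z^(5/3) = 5.1740
First term = 0.071 * 13.748 * 5.1740 = 5.0505
Second term = 0.0018 * 2598.673 = 4.6776
m = 9.7281 kg/s

9.7281 kg/s


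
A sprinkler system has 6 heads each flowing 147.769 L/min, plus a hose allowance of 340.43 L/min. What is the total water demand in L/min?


Sprinkler demand = 6 * 147.769 = 886.614 L/min
Total = 886.614 + 340.43 = 1227.044 L/min

1227.044 L/min


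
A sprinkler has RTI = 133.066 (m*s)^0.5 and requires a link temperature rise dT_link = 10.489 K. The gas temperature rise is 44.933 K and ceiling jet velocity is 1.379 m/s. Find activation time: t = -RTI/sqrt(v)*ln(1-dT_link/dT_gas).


dT_link/dT_gas = 0.23344
ln(1 - 0.23344) = -0.26584
t = -133.066 / sqrt(1.379) * -0.26584 = 30.123 s

30.123 s


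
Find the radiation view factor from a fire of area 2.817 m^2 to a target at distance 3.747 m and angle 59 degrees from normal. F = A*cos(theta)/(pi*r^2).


cos(59 deg) = 0.51504
pi*r^2 = 44.108
F = 2.817 * 0.51504 / 44.108 = 0.032893

0.032893


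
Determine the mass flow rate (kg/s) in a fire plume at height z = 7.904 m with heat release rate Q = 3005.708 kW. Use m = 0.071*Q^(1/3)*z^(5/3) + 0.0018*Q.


Q^(1/3) = 14.432
z^(5/3) = 31.363
First term = 0.071 * 14.432 * 31.363 = 32.136
Second term = 0.0018 * 3005.708 = 5.4103
m = 37.546 kg/s

37.546 kg/s


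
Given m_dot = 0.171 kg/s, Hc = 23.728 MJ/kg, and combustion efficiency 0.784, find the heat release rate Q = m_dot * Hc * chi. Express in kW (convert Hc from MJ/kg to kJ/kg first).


Hc = 23.728 MJ/kg = 23.728 * 1000 kJ/kg = 23728 kJ/kg
Q = 0.171 kg/s * 23728 kJ/kg * 0.784 = 3181.1 kW

3181.1 kW


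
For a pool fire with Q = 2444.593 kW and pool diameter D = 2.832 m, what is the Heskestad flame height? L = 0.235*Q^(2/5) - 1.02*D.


Q^(2/5) = 22.661
0.235 * Q^(2/5) = 5.3254
1.02 * D = 2.8886
L = 2.4367 m

2.4367 m


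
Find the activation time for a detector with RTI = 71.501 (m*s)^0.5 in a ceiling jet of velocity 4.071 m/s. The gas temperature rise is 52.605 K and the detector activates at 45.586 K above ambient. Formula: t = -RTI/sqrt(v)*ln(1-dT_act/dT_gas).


dT_act/dT_gas = 0.86657
ln(1 - 0.86657) = -2.0142
t = -71.501 / sqrt(4.071) * -2.0142 = 71.378 s

71.378 s


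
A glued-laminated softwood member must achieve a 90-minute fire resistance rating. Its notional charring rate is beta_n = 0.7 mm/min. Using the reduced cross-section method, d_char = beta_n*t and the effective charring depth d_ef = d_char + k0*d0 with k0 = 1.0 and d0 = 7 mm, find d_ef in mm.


d_char = 0.7 * 90 = 63 mm
d_ef = 63 + 1.0*7 = 70 mm

70 mm


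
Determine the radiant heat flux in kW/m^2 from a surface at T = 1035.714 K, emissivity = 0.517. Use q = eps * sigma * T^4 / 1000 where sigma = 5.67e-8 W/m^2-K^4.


T^4 = 1.1507e+12
q = 0.517 * 5.67e-8 * 1.1507e+12 / 1000 = 33.731 kW/m^2

33.731 kW/m^2


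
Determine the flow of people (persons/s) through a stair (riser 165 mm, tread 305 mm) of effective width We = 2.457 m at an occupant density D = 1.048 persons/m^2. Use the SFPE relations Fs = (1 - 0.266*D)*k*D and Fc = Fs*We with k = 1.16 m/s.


1 - 0.266*D = 1 - 0.266*1.048 = 0.72123
Fs = 0.72123 * 1.16 * 1.048 = 0.87679 persons/(s*m)
Fc = 0.87679 * 2.457 = 2.1543 persons/s

2.1543 persons/s


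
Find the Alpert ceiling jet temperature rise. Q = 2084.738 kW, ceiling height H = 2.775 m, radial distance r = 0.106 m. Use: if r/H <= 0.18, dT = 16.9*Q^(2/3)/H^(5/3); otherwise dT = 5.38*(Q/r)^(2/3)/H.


r/H = 0.106 / 2.775 = 0.038198
r/H <= 0.18, so dT = 16.9*Q^(2/3)/H^(5/3)
Q^(2/3) = 163.19
H^(5/3) = 5.4799
dT = 16.9 * 163.19 / 5.4799 = 503.29 K

503.29 K


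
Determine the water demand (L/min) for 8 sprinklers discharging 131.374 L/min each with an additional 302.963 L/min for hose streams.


Sprinkler demand = 8 * 131.374 = 1050.992 L/min
Total = 1050.992 + 302.963 = 1353.955 L/min

1353.955 L/min


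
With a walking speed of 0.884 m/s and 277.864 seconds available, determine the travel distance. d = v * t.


d = 0.884 * 277.864 = 245.63 m

245.63 m


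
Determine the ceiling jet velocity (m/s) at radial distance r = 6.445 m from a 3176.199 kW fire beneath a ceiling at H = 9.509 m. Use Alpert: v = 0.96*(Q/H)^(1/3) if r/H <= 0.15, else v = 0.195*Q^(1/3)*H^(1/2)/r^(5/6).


r/H = 6.445 / 9.509 = 0.67778
r/H > 0.15, so v = 0.195*Q^(1/3)*H^(1/2)/r^(5/6)
Q^(1/3) = 14.700
H^(1/2) = 3.0837
r^(5/6) = 4.7245
v = 0.195 * 14.700 * 3.0837 / 4.7245 = 1.8709 m/s

1.8709 m/s


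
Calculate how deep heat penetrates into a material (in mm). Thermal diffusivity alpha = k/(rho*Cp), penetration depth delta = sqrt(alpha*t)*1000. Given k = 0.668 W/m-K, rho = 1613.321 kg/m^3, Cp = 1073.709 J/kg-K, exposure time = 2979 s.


alpha = 0.668 / (1613.321 * 1073.709) = 3.8563e-07 m^2/s
alpha * t = 0.0011488
delta = sqrt(0.0011488) * 1000 = 33.894 mm

33.894 mm


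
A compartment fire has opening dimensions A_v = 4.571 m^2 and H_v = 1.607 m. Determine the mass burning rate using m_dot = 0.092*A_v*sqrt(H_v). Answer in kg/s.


sqrt(H_v) = 1.2677
m_dot = 0.092 * 4.571 * 1.2677 = 0.53310 kg/s

0.53310 kg/s


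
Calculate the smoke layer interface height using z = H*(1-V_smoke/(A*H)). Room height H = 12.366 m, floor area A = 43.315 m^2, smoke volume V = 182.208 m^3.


V/(A*H) = 0.34017
1 - 0.34017 = 0.65983
z = 12.366 * 0.65983 = 8.1594 m

8.1594 m


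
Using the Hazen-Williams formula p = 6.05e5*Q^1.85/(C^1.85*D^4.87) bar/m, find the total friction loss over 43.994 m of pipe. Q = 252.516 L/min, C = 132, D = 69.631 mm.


Q^1.85 = 27812
C^1.85 = 8376.5
D^4.87 = 9.4286e+08
p/m = 0.0021305 bar/m
p_total = 0.0021305 * 43.994 = 0.093729 bar

0.093729 bar


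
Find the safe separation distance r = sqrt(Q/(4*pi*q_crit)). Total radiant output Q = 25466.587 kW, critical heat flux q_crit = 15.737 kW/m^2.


4*pi*q_crit = 197.76
Q/(4*pi*q_crit) = 128.78
r = sqrt(128.78) = 11.348 m

11.348 m


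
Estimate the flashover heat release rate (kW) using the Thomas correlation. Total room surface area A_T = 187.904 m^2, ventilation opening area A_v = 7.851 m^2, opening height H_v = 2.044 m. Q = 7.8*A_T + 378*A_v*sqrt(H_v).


7.8*A_T = 1465.7
sqrt(H_v) = 1.4297
378*A_v*sqrt(H_v) = 4242.8
Q = 1465.7 + 4242.8 = 5708.5 kW

5708.5 kW


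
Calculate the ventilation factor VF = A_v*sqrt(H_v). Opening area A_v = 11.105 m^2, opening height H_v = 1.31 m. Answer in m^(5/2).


sqrt(H_v) = 1.1446
VF = 11.105 * 1.1446 = 12.710 m^(5/2)

12.710 m^(5/2)


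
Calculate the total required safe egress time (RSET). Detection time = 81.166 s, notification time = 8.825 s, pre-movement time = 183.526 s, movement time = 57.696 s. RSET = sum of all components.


Total = 81.166 + 8.825 + 183.526 + 57.696 = 331.213 s

331.213 s


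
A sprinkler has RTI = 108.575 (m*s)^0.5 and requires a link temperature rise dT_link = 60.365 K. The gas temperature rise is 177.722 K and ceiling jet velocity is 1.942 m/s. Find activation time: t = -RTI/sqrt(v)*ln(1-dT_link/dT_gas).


dT_link/dT_gas = 0.33966
ln(1 - 0.33966) = -0.41500
t = -108.575 / sqrt(1.942) * -0.41500 = 32.334 s

32.334 s


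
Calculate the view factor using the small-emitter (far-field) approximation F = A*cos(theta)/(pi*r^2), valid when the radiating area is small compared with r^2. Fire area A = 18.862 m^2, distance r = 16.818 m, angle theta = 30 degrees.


cos(30 deg) = 0.86603
pi*r^2 = 888.58
F = 18.862 * 0.86603 / 888.58 = 0.018383

0.018383


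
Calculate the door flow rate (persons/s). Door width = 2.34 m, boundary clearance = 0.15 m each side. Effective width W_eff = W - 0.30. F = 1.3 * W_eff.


W_eff = 2.34 - 0.30 = 2.04 m
F = 1.3 * 2.04 = 2.652 persons/s

2.652 persons/s


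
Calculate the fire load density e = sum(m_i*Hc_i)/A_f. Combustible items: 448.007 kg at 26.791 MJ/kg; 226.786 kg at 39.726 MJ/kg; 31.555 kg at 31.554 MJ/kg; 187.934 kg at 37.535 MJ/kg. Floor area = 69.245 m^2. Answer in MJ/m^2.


Total energy = 448.007*26.791 + 226.786*39.726 + 31.555*31.554 + 187.934*37.535
= 12002.56 + 9009.301 + 995.6865 + 7054.103
= 29061.65 MJ
e = 29061.65 / 69.245 = 419.69 MJ/m^2

419.69 MJ/m^2


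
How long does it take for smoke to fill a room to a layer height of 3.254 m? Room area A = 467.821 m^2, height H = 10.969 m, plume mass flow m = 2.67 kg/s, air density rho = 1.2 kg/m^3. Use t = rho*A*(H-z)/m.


H - z = 7.715 m
t = 1.2 * 467.821 * 7.715 / 2.67 = 1622.1 s

1622.1 s


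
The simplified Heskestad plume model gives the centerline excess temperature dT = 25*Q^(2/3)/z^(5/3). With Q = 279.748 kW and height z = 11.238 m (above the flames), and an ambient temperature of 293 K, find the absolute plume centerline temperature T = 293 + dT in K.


Q^(2/3) = 42.774
z^(5/3) = 56.383
dT = 25 * 42.774 / 56.383 = 18.966 K
T = 293 + 18.966 = 311.97 K

311.97 K
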